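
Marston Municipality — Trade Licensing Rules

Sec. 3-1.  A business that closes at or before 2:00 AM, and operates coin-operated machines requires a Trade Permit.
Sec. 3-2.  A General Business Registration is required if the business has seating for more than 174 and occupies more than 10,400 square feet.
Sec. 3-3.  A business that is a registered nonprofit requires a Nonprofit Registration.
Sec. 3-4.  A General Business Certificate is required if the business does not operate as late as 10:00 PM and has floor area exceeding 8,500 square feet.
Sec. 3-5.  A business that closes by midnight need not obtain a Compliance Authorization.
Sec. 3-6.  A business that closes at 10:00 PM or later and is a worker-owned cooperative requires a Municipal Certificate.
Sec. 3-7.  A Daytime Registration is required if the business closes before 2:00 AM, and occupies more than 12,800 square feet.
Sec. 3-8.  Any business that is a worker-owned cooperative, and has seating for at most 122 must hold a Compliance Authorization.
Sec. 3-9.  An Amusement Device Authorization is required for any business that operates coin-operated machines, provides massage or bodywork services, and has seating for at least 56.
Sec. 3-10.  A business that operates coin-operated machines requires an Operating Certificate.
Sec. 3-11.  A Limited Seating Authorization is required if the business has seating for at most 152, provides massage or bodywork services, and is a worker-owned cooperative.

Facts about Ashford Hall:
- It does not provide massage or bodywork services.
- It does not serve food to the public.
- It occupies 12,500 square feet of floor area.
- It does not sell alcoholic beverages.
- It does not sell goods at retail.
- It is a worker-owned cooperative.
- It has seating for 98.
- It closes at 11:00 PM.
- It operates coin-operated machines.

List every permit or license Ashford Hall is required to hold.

Sec. 3-1. closes 11:00 PM, at/before 2:00 AM; operates coin-operated machines → Trade Permit required.
Sec. 3-2. seating 98 ≤ 174; floor area 12,500 square feet > 10,400 square feet → General Business Registration not required.
Sec. 3-3. is a worker-owned cooperative (not: is a registered nonprofit) → Nonprofit Registration not required.
Sec. 3-4. closes 11:00 PM, after 10:00 PM; floor area 12,500 square feet > 8,500 square feet → General Business Certificate not required.
Sec. 3-5. closes 11:00 PM, at/before midnight → exempt from Compliance Authorization.
Sec. 3-6. closes 11:00 PM, after 10:00 PM; is a worker-owned cooperative → Municipal Certificate required.
Sec. 3-7. closes 11:00 PM, at/before 2:00 AM; floor area 12,500 square feet ≤ 12,800 square feet → Daytime Registration not required.
Sec. 3-8. is a worker-owned cooperative; seating 98 ≤ 122 → Compliance Authorization required.
Sec. 3-9. operates coin-operated machines; does not provide massage or bodywork services; seating 98 ≥ 56 → Amusement Device Authorization not required.
Sec. 3-10. operates coin-operated machines → Operating Certificate required.
Sec. 3-11. seating 98 ≤ 152; does not provide massage or bodywork services; is a worker-owned cooperative → Limited Seating Authorization not required.

Municipal Certificate, Operating Certificate, Trade Permit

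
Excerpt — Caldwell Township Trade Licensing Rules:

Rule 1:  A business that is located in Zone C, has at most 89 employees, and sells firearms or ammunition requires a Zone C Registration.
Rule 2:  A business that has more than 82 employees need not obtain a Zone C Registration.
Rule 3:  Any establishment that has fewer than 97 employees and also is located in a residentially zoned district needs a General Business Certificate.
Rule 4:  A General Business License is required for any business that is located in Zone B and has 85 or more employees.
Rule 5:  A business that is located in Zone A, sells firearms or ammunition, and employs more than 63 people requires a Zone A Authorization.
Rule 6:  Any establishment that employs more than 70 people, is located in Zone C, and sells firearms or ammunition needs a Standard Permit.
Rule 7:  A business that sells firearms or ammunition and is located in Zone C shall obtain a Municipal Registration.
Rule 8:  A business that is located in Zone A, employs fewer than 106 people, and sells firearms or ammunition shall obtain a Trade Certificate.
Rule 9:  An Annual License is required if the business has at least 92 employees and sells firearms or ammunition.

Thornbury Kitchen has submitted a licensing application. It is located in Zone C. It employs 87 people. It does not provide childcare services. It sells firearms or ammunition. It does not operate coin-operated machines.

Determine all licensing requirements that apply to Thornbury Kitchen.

Rule 1: is located in Zone C; employees 87 ≤ 89; sells firearms or ammunition → Zone C Registration required.
Rule 2: employees 87 > 82 → exempt from Zone C Registration.
Rule 3: employees 87 < 97; is located in Zone C (not: is located in a residentially zoned district) → General Business Certificate not required.
Rule 4: is located in Zone C (not: is located in Zone B); employees 87 ≥ 85 → General Business License not required.
Rule 5: is located in Zone C (not: is located in Zone A); sells firearms or ammunition; employees 87 > 63 → Zone A Authorization not required.
Rule 6: employees 87 > 70; is located in Zone C; sells firearms or ammunition → Standard Permit required.
Rule 7: sells firearms or ammunition; is located in Zone C → Municipal Registration required.
Rule 8: is located in Zone C (not: is located in Zone A); employees 87 < 106; sells firearms or ammunition → Trade Certificate not required.
Rule 9: employees 87 < 92; sells firearms or ammunition → Annual License not required.

Municipal Registration, Standard Permit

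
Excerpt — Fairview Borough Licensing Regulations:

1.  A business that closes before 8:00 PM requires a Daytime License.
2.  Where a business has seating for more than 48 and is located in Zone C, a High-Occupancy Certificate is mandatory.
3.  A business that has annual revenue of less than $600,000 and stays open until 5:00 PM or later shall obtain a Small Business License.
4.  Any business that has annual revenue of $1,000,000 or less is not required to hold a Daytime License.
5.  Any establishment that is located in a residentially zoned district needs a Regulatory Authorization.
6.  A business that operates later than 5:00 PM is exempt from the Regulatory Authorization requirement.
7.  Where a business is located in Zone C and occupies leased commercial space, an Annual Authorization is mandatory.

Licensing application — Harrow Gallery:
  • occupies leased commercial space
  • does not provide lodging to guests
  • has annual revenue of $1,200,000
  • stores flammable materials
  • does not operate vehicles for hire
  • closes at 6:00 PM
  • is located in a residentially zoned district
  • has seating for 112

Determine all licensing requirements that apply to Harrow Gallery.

Daytime License

1. closes 6:00 PM, at/before 8:00 PM → Daytime License required.
2. seating 112 > 48; is located in a residentially zoned district (not: is located in Zone C) → High-Occupancy Certificate not required.
3. revenue $1,200,000 ≥ $600,000; closes 6:00 PM, after 5:00 PM → Small Business License not required.
4. revenue $1,200,000 > $1,000,000 → Daytime License exemption does not apply.
5. is located in a residentially zoned district → Regulatory Authorization required.
6. closes 6:00 PM, after 5:00 PM → exempt from Regulatory Authorization.
7. is located in a residentially zoned district (not: is located in Zone C); occupies leased commercial space → Annual Authorization not required.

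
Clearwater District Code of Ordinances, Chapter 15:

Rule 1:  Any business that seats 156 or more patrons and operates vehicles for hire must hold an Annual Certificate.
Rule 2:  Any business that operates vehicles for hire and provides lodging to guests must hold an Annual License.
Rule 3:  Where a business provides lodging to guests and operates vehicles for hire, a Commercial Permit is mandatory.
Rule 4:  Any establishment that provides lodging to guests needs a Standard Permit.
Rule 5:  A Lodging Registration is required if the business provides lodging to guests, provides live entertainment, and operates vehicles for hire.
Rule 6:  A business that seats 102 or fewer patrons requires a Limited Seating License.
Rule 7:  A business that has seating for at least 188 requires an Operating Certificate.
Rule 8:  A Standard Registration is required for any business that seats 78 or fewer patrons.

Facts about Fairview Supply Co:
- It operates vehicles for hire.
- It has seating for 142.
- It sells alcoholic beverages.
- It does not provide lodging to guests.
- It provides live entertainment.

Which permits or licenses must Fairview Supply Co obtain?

None

Rule 1: seating 142 < 156; operates vehicles for hire → Annual Certificate not required.
Rule 2: operates vehicles for hire; does not provide lodging to guests → Annual License not required.
Rule 3: does not provide lodging to guests; operates vehicles for hire → Commercial Permit not required.
Rule 4: does not provide lodging to guests → Standard Permit not required.
Rule 5: does not provide lodging to guests; provides live entertainment; operates vehicles for hire → Lodging Registration not required.
Rule 6: seating 142 > 102 → Limited Seating License not required.
Rule 7: seating 142 < 188 → Operating Certificate not required.
Rule 8: seating 142 > 78 → Standard Registration not required.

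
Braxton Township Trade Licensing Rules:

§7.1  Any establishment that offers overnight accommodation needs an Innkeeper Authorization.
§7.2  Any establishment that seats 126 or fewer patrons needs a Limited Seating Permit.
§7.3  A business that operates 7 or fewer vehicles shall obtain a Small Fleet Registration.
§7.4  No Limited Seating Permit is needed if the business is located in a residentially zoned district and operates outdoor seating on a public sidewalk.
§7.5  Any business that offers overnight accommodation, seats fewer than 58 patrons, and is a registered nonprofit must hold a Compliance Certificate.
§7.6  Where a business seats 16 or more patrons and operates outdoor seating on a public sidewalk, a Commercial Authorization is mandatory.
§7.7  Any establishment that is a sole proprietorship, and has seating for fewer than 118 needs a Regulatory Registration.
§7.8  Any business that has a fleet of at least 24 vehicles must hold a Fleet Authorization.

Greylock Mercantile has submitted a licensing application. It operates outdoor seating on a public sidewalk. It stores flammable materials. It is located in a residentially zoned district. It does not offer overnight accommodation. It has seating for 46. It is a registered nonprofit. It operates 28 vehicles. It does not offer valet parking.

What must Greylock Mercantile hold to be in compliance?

Commercial Authorization, Fleet Authorization

§7.1 does not offer overnight accommodation → Innkeeper Authorization not required.
§7.2 seating 46 ≤ 126 → Limited Seating Permit required.
§7.3 vehicles 28 > 7 → Small Fleet Registration not required.
§7.4 is located in a residentially zoned district; operates outdoor seating on a public sidewalk → exempt from Limited Seating Permit.
§7.5 does not offer overnight accommodation; seating 46 < 58; is a registered nonprofit → Compliance Certificate not required.
§7.6 seating 46 ≥ 16; operates outdoor seating on a public sidewalk → Commercial Authorization required.
§7.7 is a registered nonprofit (not: is a sole proprietorship); seating 46 < 118 → Regulatory Registration not required.
§7.8 vehicles 28 ≥ 24 → Fleet Authorization required.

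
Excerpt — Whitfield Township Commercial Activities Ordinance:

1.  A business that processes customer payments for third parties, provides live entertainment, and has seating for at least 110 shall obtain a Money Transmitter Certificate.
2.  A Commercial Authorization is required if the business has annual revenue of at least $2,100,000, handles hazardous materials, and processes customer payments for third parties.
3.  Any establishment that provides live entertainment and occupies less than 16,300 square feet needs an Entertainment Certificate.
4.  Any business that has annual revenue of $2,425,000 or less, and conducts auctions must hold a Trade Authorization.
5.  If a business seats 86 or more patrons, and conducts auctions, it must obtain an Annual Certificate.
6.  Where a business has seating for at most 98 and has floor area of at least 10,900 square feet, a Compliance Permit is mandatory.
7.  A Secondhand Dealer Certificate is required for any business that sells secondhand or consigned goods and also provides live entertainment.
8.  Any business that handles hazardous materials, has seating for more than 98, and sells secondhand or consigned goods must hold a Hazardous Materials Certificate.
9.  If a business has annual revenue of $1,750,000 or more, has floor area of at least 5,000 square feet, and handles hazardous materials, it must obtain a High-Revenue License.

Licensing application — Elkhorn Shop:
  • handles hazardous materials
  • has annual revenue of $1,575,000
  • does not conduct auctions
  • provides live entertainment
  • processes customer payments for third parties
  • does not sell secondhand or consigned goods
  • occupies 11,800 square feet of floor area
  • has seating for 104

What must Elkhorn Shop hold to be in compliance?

Entertainment Certificate

1. processes customer payments for third parties; provides live entertainment; seating 104 < 110 → Money Transmitter Certificate not required.
2. revenue $1,575,000 < $2,100,000; handles hazardous materials; processes customer payments for third parties → Commercial Authorization not required.
3. provides live entertainment; floor area 11,800 square feet < 16,300 square feet → Entertainment Certificate required.
4. revenue $1,575,000 ≤ $2,425,000; does not conduct auctions → Trade Authorization not required.
5. seating 104 ≥ 86; does not conduct auctions → Annual Certificate not required.
6. seating 104 > 98; floor area 11,800 square feet ≥ 10,900 square feet → Compliance Permit not required.
7. does not sell secondhand or consigned goods; provides live entertainment → Secondhand Dealer Certificate not required.
8. handles hazardous materials; seating 104 > 98; does not sell secondhand or consigned goods → Hazardous Materials Certificate not required.
9. revenue $1,575,000 < $1,750,000; floor area 11,800 square feet ≥ 5,000 square feet; handles hazardous materials → High-Revenue License not required.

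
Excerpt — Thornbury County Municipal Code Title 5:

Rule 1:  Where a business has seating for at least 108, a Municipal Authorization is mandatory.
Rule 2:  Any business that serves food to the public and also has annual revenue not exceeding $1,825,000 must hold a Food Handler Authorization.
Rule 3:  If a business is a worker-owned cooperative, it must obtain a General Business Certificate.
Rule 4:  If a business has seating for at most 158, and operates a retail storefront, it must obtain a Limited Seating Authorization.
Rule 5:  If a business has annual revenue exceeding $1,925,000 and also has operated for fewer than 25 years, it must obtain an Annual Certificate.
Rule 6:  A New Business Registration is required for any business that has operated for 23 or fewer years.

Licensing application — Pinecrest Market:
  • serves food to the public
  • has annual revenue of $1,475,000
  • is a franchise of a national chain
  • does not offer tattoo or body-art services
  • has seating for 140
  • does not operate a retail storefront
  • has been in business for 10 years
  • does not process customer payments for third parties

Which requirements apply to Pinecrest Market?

Rule 1: seating 140 ≥ 108 → Municipal Authorization required.
Rule 2: serves food to the public; revenue $1,475,000 ≤ $1,825,000 → Food Handler Authorization required.
Rule 3: is a franchise of a national chain (not: is a worker-owned cooperative) → General Business Certificate not required.
Rule 4: seating 140 ≤ 158; does not operate a retail storefront → Limited Seating Authorization not required.
Rule 5: revenue $1,475,000 ≤ $1,925,000; years in business 10 < 25 → Annual Certificate not required.
Rule 6: years in business 10 ≤ 23 → New Business Registration required.

Food Handler Authorization, Municipal Authorization, New Business Registration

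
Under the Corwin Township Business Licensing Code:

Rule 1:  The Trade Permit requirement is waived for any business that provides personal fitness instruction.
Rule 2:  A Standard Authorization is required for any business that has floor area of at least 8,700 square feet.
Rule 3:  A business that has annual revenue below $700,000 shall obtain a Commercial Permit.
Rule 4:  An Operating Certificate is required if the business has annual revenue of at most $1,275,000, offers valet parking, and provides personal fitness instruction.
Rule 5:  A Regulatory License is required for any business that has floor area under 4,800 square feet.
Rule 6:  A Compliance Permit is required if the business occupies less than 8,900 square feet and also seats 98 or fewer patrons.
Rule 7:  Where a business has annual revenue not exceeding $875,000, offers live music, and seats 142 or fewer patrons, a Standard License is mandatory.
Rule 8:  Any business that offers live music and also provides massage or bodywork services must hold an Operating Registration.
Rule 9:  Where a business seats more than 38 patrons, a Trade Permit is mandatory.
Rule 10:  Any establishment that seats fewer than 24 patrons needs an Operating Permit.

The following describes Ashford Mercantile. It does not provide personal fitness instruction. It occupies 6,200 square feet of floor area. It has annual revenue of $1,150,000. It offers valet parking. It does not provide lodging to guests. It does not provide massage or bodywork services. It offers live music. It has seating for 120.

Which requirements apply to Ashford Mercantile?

Trade Permit

Rule 1: does not provide personal fitness instruction → Trade Permit exemption does not apply.
Rule 2: floor area 6,200 square feet < 8,700 square feet → Standard Authorization not required.
Rule 3: revenue $1,150,000 ≥ $700,000 → Commercial Permit not required.
Rule 4: revenue $1,150,000 ≤ $1,275,000; offers valet parking; does not provide personal fitness instruction → Operating Certificate not required.
Rule 5: floor area 6,200 square feet ≥ 4,800 square feet → Regulatory License not required.
Rule 6: floor area 6,200 square feet < 8,900 square feet; seating 120 > 98 → Compliance Permit not required.
Rule 7: revenue $1,150,000 > $875,000; offers live music; seating 120 ≤ 142 → Standard License not required.
Rule 8: offers live music; does not provide massage or bodywork services → Operating Registration not required.
Rule 9: seating 120 > 38 → Trade Permit required.
Rule 10: seating 120 ≥ 24 → Operating Permit not required.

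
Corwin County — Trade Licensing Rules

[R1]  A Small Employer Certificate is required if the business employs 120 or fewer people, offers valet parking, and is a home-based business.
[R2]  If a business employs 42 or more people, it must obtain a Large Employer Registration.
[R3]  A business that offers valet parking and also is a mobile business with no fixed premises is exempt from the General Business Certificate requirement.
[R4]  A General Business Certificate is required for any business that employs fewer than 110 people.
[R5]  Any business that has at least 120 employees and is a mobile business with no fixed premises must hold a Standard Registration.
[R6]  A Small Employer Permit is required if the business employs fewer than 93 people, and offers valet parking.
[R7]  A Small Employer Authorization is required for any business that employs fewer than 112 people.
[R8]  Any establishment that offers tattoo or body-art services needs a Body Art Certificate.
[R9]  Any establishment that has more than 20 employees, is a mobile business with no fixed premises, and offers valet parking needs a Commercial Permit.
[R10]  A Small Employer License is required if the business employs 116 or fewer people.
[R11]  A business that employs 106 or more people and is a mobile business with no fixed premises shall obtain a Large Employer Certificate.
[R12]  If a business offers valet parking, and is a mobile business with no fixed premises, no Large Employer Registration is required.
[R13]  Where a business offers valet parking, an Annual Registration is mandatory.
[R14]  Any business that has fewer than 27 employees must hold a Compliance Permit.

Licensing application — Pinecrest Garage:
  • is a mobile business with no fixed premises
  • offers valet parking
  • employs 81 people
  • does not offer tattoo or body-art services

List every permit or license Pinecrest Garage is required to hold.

Annual Registration, Commercial Permit, Small Employer Authorization, Small Employer License, Small Employer Permit

[R1] employees 81 ≤ 120; offers valet parking; is a mobile business with no fixed premises (not: is a home-based business) → Small Employer Certificate not required.
[R2] employees 81 ≥ 42 → Large Employer Registration required.
[R3] offers valet parking; is a mobile business with no fixed premises → exempt from General Business Certificate.
[R4] employees 81 < 110 → General Business Certificate required.
[R5] employees 81 < 120; is a mobile business with no fixed premises → Standard Registration not required.
[R6] employees 81 < 93; offers valet parking → Small Employer Permit required.
[R7] employees 81 < 112 → Small Employer Authorization required.
[R8] does not offer tattoo or body-art services → Body Art Certificate not required.
[R9] employees 81 > 20; is a mobile business with no fixed premises; offers valet parking → Commercial Permit required.
[R10] employees 81 ≤ 116 → Small Employer License required.
[R11] employees 81 < 106; is a mobile business with no fixed premises → Large Employer Certificate not required.
[R12] offers valet parking; is a mobile business with no fixed premises → exempt from Large Employer Registration.
[R13] offers valet parking → Annual Registration required.
[R14] employees 81 ≥ 27 → Compliance Permit not required.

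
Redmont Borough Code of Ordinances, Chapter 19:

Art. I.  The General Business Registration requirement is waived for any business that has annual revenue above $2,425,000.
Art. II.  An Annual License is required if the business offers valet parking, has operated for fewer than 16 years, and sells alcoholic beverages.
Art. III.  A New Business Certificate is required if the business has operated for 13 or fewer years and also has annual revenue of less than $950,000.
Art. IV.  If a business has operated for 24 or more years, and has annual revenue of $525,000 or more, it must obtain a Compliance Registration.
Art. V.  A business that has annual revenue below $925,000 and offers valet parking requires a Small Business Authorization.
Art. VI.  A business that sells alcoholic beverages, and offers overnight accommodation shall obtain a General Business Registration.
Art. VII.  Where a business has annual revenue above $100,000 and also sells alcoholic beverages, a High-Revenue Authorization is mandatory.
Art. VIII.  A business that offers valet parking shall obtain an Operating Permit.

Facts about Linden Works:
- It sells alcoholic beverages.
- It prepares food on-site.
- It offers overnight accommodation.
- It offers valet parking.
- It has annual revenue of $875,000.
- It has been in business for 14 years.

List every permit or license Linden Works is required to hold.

Art. I. revenue $875,000 ≤ $2,425,000 → General Business Registration exemption does not apply.
Art. II. offers valet parking; years in business 14 < 16; sells alcoholic beverages → Annual License required.
Art. III. years in business 14 > 13; revenue $875,000 < $950,000 → New Business Certificate not required.
Art. IV. years in business 14 < 24; revenue $875,000 ≥ $525,000 → Compliance Registration not required.
Art. V. revenue $875,000 < $925,000; offers valet parking → Small Business Authorization required.
Art. VI. sells alcoholic beverages; offers overnight accommodation → General Business Registration required.
Art. VII. revenue $875,000 > $100,000; sells alcoholic beverages → High-Revenue Authorization required.
Art. VIII. offers valet parking → Operating Permit required.

Annual License, General Business Registration, High-Revenue Authorization, Operating Permit, Small Business Authorization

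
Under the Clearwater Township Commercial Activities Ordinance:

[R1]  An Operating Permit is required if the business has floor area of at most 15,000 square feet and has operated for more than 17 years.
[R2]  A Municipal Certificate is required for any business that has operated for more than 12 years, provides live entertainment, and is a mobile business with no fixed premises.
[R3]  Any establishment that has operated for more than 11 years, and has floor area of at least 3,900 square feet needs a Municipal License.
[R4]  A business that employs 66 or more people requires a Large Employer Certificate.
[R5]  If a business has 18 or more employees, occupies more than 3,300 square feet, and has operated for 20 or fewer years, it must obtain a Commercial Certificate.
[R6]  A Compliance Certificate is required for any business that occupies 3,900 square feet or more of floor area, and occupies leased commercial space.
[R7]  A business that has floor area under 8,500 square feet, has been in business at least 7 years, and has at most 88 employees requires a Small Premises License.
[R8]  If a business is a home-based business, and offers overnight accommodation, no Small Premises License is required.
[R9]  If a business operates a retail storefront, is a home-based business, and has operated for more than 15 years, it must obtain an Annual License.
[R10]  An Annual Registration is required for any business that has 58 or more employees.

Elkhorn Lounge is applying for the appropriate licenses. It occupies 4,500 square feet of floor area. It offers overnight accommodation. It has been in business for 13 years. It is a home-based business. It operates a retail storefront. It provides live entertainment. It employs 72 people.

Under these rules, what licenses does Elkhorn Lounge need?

[R1] floor area 4,500 square feet ≤ 15,000 square feet; years in business 13 ≤ 17 → Operating Permit not required.
[R2] years in business 13 > 12; provides live entertainment; is a home-based business (not: is a mobile business with no fixed premises) → Municipal Certificate not required.
[R3] years in business 13 > 11; floor area 4,500 square feet ≥ 3,900 square feet → Municipal License required.
[R4] employees 72 ≥ 66 → Large Employer Certificate required.
[R5] employees 72 ≥ 18; floor area 4,500 square feet > 3,300 square feet; years in business 13 ≤ 20 → Commercial Certificate required.
[R6] floor area 4,500 square feet ≥ 3,900 square feet; is a home-based business (not: occupies leased commercial space) → Compliance Certificate not required.
[R7] floor area 4,500 square feet < 8,500 square feet; years in business 13 ≥ 7; employees 72 ≤ 88 → Small Premises License required.
[R8] is a home-based business; offers overnight accommodation → exempt from Small Premises License.
[R9] operates a retail storefront; is a home-based business; years in business 13 ≤ 15 → Annual License not required.
[R10] employees 72 ≥ 58 → Annual Registration required.

Annual Registration, Commercial Certificate, Large Employer Certificate, Municipal License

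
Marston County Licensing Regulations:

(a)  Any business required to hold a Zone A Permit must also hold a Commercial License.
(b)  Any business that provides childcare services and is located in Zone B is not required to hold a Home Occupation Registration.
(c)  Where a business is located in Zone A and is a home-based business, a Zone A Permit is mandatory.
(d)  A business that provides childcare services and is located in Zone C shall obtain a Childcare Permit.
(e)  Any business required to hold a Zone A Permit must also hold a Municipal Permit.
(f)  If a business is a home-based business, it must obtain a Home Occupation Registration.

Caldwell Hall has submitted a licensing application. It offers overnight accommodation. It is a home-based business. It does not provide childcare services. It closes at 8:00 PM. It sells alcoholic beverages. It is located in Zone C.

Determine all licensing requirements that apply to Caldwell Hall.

(a) Zone A Permit is not required → no effect.
(b) does not provide childcare services; is located in Zone C (not: is located in Zone B) → Home Occupation Registration exemption does not apply.
(c) is located in Zone C (not: is located in Zone A); is a home-based business → Zone A Permit not required.
(d) does not provide childcare services; is located in Zone C → Childcare Permit not required.
(e) Zone A Permit is not required → no effect.
(f) is a home-based business → Home Occupation Registration required.

Home Occupation Registration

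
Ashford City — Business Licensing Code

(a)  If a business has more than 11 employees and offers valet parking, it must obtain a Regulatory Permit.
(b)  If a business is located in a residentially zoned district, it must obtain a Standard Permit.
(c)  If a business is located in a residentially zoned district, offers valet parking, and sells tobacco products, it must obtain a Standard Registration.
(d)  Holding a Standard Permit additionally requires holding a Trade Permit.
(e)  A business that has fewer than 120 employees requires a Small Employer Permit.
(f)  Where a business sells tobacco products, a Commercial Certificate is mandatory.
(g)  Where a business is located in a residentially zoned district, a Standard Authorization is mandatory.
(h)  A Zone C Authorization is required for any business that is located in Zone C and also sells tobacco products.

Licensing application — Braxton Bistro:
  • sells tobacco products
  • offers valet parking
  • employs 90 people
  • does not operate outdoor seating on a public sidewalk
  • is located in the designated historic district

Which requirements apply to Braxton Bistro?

Commercial Certificate, Regulatory Permit, Small Employer Permit

(a) employees 90 > 11; offers valet parking → Regulatory Permit required.
(b) is located in the designated historic district (not: is located in a residentially zoned district) → Standard Permit not required.
(c) is located in the designated historic district (not: is located in a residentially zoned district); offers valet parking; sells tobacco products → Standard Registration not required.
(d) Standard Permit is not required → no effect.
(e) employees 90 < 120 → Small Employer Permit required.
(f) sells tobacco products → Commercial Certificate required.
(g) is located in the designated historic district (not: is located in a residentially zoned district) → Standard Authorization not required.
(h) is located in the designated historic district (not: is located in Zone C); sells tobacco products → Zone C Authorization not required.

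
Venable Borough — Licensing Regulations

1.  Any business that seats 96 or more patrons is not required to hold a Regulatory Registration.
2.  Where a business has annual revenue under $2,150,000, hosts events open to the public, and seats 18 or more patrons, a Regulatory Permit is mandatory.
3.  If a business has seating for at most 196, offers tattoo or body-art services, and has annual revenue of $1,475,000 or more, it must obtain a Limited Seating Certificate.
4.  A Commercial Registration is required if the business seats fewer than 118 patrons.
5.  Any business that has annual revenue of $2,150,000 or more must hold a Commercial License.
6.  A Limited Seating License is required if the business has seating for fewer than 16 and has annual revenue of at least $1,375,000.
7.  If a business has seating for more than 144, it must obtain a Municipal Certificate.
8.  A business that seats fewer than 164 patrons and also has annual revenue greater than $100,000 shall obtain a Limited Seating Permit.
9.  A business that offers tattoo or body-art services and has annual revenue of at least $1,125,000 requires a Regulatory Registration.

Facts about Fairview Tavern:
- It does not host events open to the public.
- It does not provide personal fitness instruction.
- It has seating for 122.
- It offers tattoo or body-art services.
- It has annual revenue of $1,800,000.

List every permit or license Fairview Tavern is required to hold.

Limited Seating Certificate, Limited Seating Permit

1. seating 122 ≥ 96 → exempt from Regulatory Registration.
2. revenue $1,800,000 < $2,150,000; does not host events open to the public; seating 122 ≥ 18 → Regulatory Permit not required.
3. seating 122 ≤ 196; offers tattoo or body-art services; revenue $1,800,000 ≥ $1,475,000 → Limited Seating Certificate required.
4. seating 122 ≥ 118 → Commercial Registration not required.
5. revenue $1,800,000 < $2,150,000 → Commercial License not required.
6. seating 122 ≥ 16; revenue $1,800,000 ≥ $1,375,000 → Limited Seating License not required.
7. seating 122 ≤ 144 → Municipal Certificate not required.
8. seating 122 < 164; revenue $1,800,000 > $100,000 → Limited Seating Permit required.
9. offers tattoo or body-art services; revenue $1,800,000 ≥ $1,125,000 → Regulatory Registration required.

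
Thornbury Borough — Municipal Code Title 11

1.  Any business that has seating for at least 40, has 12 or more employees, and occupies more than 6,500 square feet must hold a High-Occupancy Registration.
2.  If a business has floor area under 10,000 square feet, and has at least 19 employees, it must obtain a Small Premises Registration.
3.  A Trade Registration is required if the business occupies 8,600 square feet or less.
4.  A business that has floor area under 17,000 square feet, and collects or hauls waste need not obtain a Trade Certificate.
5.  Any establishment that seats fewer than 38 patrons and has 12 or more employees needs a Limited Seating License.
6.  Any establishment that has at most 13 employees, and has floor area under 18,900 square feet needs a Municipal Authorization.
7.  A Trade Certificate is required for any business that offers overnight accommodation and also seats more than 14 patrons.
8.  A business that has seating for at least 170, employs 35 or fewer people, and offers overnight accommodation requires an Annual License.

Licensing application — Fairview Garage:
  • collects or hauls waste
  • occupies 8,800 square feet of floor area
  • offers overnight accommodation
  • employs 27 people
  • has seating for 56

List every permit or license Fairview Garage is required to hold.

High-Occupancy Registration, Small Premises Registration

1. seating 56 ≥ 40; employees 27 ≥ 12; floor area 8,800 square feet > 6,500 square feet → High-Occupancy Registration required.
2. floor area 8,800 square feet < 10,000 square feet; employees 27 ≥ 19 → Small Premises Registration required.
3. floor area 8,800 square feet > 8,600 square feet → Trade Registration not required.
4. floor area 8,800 square feet < 17,000 square feet; collects or hauls waste → exempt from Trade Certificate.
5. seating 56 ≥ 38; employees 27 ≥ 12 → Limited Seating License not required.
6. employees 27 > 13; floor area 8,800 square feet < 18,900 square feet → Municipal Authorization not required.
7. offers overnight accommodation; seating 56 > 14 → Trade Certificate required.
8. seating 56 < 170; employees 27 ≤ 35; offers overnight accommodation → Annual License not required.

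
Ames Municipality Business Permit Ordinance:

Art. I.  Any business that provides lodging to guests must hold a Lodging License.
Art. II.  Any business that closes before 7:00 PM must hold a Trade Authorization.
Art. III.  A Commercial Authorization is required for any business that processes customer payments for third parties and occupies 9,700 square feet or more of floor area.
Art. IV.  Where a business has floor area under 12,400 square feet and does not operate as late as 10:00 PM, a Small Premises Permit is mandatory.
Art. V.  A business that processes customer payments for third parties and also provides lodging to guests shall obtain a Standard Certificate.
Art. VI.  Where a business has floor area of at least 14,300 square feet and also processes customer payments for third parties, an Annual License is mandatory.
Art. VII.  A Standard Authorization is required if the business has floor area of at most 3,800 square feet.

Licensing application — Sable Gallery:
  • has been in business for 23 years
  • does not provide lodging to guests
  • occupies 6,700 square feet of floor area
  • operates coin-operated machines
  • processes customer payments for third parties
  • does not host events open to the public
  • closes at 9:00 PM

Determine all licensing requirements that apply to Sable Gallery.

Art. I. does not provide lodging to guests → Lodging License not required.
Art. II. closes 9:00 PM, after 7:00 PM → Trade Authorization not required.
Art. III. processes customer payments for third parties; floor area 6,700 square feet < 9,700 square feet → Commercial Authorization not required.
Art. IV. floor area 6,700 square feet < 12,400 square feet; closes 9:00 PM, at/before 10:00 PM → Small Premises Permit required.
Art. V. processes customer payments for third parties; does not provide lodging to guests → Standard Certificate not required.
Art. VI. floor area 6,700 square feet < 14,300 square feet; processes customer payments for third parties → Annual License not required.
Art. VII. floor area 6,700 square feet > 3,800 square feet → Standard Authorization not required.

Small Premises Permit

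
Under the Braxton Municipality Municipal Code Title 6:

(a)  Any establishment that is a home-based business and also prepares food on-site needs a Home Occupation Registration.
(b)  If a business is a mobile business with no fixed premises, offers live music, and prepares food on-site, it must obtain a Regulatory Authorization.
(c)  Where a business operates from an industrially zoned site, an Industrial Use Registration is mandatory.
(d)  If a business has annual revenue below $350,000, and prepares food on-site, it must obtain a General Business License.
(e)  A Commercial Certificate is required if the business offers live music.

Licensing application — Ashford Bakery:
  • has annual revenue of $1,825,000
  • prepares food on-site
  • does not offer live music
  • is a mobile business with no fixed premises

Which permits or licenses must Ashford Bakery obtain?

(a) is a mobile business with no fixed premises (not: is a home-based business); prepares food on-site → Home Occupation Registration not required.
(b) is a mobile business with no fixed premises; does not offer live music; prepares food on-site → Regulatory Authorization not required.
(c) is a mobile business with no fixed premises (not: operates from an industrially zoned site) → Industrial Use Registration not required.
(d) revenue $1,825,000 ≥ $350,000; prepares food on-site → General Business License not required.
(e) does not offer live music → Commercial Certificate not required.

None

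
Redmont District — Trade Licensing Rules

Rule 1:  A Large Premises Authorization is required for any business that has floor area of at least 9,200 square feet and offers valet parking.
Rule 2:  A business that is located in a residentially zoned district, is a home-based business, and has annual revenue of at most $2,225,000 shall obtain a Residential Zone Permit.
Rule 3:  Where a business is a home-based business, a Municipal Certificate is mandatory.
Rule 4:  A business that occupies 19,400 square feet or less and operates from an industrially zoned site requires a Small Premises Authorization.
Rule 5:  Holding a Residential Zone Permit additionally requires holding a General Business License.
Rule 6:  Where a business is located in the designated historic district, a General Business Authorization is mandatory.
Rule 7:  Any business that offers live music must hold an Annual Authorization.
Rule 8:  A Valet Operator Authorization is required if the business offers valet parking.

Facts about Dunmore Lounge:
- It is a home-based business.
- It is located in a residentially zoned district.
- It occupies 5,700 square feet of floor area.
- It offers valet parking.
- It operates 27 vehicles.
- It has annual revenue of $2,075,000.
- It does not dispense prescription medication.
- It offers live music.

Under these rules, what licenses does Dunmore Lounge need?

Rule 1: floor area 5,700 square feet < 9,200 square feet; offers valet parking → Large Premises Authorization not required.
Rule 2: is located in a residentially zoned district; is a home-based business; revenue $2,075,000 ≤ $2,225,000 → Residential Zone Permit required.
Rule 3: is a home-based business → Municipal Certificate required.
Rule 4: floor area 5,700 square feet ≤ 19,400 square feet; is a home-based business (not: operates from an industrially zoned site) → Small Premises Authorization not required.
Rule 5: Residential Zone Permit is required → General Business License also required.
Rule 6: is located in a residentially zoned district (not: is located in the designated historic district) → General Business Authorization not required.
Rule 7: offers live music → Annual Authorization required.
Rule 8: offers valet parking → Valet Operator Authorization required.

Annual Authorization, General Business License, Municipal Certificate, Residential Zone Permit, Valet Operator Authorization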